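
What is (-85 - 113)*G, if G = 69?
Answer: -13662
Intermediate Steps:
(-85 - 113)*G = (-85 - 113)*69 = -198*69 = -13662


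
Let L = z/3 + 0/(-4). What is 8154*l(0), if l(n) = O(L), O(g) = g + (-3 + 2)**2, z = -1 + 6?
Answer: 21744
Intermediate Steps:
z = 5
L = 5/3 (L = 5/3 + 0/(-4) = 5*(1/3) + 0*(-1/4) = 5/3 + 0 = 5/3 ≈ 1.6667)
O(g) = 1 + g (O(g) = g + (-1)**2 = g + 1 = 1 + g)
l(n) = 8/3 (l(n) = 1 + 5/3 = 8/3)
8154*l(0) = 8154*(8/3) = 21744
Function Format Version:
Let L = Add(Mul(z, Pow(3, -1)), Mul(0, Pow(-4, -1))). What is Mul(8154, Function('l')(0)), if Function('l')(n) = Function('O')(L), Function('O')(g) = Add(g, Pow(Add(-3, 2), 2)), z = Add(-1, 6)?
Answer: 21744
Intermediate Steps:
z = 5
L = Rational(5, 3) (L = Add(Mul(5, Pow(3, -1)), Mul(0, Pow(-4, -1))) = Add(Mul(5, Rational(1, 3)), Mul(0, Rational(-1, 4))) = Add(Rational(5, 3), 0) = Rational(5, 3) ≈ 1.6667)
Function('O')(g) = Add(1, g) (Function('O')(g) = Add(g, Pow(-1, 2)) = Add(g, 1) = Add(1, g))
Function('l')(n) = Rational(8, 3) (Function('l')(n) = Add(1, Rational(5, 3)) = Rational(8, 3))
Mul(8154, Function('l')(0)) = Mul(8154, Rational(8, 3)) = 21744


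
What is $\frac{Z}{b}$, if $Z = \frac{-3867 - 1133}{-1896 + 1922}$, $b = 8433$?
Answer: $- \frac{2500}{109629} \approx -0.022804$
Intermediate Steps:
$Z = - \frac{2500}{13}$ ($Z = - \frac{5000}{26} = \left(-5000\right) \frac{1}{26} = - \frac{2500}{13} \approx -192.31$)
$\frac{Z}{b} = - \frac{2500}{13 \cdot 8433} = \left(- \frac{2500}{13}\right) \frac{1}{8433} = - \frac{2500}{109629}$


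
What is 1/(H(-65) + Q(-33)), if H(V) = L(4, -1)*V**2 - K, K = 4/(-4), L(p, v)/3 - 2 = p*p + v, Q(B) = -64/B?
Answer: 33/7110772 ≈ 4.6408e-6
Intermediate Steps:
L(p, v) = 6 + 3*v + 3*p**2 (L(p, v) = 6 + 3*(p*p + v) = 6 + 3*(p**2 + v) = 6 + 3*(v + p**2) = 6 + (3*v + 3*p**2) = 6 + 3*v + 3*p**2)
K = -1 (K = 4*(-1/4) = -1)
H(V) = 1 + 51*V**2 (H(V) = (6 + 3*(-1) + 3*4**2)*V**2 - 1*(-1) = (6 - 3 + 3*16)*V**2 + 1 = (6 - 3 + 48)*V**2 + 1 = 51*V**2 + 1 = 1 + 51*V**2)
1/(H(-65) + Q(-33)) = 1/((1 + 51*(-65)**2) - 64/(-33)) = 1/((1 + 51*4225) - 64*(-1/33)) = 1/((1 + 215475) + 64/33) = 1/(215476 + 64/33) = 1/(7110772/33) = 33/7110772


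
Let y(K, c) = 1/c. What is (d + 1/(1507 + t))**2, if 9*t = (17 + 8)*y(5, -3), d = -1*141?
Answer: 32874134558409/1653560896 ≈ 19881.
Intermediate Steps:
d = -141
t = -25/27 (t = ((17 + 8)/(-3))/9 = (25*(-1/3))/9 = (1/9)*(-25/3) = -25/27 ≈ -0.92593)
(d + 1/(1507 + t))**2 = (-141 + 1/(1507 - 25/27))**2 = (-141 + 1/(40664/27))**2 = (-141 + 27/40664)**2 = (-5733597/40664)**2 = 32874134558409/1653560896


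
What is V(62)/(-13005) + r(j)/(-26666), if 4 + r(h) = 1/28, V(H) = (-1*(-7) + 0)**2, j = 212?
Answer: -35142197/9710157240 ≈ -0.0036191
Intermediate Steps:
V(H) = 49 (V(H) = (7 + 0)**2 = 7**2 = 49)
r(h) = -111/28 (r(h) = -4 + 1/28 = -111/28)
V(62)/(-13005) + r(j)/(-26666) = 49/(-13005) - 111/28/(-26666) = 49*(-1/13005) - 111/28*(-1/26666) = -49/13005 + 111/746648 = -35142197/9710157240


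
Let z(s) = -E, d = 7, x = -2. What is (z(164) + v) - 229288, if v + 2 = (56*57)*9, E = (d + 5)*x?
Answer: -200538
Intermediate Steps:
E = -24 (E = (7 + 5)*(-2) = 12*(-2) = -24)
v = 28726 (v = -2 + (56*57)*9 = -2 + 3192*9 = -2 + 28728 = 28726)
z(s) = 24 (z(s) = -1*(-24) = 24)
(z(164) + v) - 229288 = (24 + 28726) - 229288 = 28750 - 229288 = -200538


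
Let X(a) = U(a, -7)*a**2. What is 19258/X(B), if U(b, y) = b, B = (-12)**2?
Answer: 9629/1492992 ≈ 0.0064495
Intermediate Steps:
B = 144
X(a) = a**3 (X(a) = a*a**2 = a**3)
19258/X(B) = 19258/(144**3) = 19258/2985984 = 19258*(1/2985984) = 9629/1492992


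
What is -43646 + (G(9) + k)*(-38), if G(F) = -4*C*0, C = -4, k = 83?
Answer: -46800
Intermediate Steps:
G(F) = 0 (G(F) = -4*(-4)*0 = 16*0 = 0)
-43646 + (G(9) + k)*(-38) = -43646 + (0 + 83)*(-38) = -43646 + 83*(-38) = -43646 - 3154 = -46800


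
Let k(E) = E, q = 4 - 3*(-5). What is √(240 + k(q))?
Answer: √259 ≈ 16.093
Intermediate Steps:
q = 19 (q = 4 + 15 = 19)
√(240 + k(q)) = √(240 + 19) = √259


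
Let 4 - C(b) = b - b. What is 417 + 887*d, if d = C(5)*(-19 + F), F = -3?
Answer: -77639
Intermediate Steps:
C(b) = 4 (C(b) = 4 - (b - b) = 4 - 1*0 = 4 + 0 = 4)
d = -88 (d = 4*(-19 - 3) = 4*(-22) = -88)
417 + 887*d = 417 + 887*(-88) = 417 - 78056 = -77639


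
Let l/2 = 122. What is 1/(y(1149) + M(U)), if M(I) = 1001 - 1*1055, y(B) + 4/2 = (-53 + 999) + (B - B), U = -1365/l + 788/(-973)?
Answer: 1/890 ≈ 0.0011236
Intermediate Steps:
l = 244 (l = 2*122 = 244)
U = -1520417/237412 (U = -1365/244 + 788/(-973) = -1365*1/244 + 788*(-1/973) = -1365/244 - 788/973 = -1520417/237412 ≈ -6.4041)
y(B) = 944 (y(B) = -2 + ((-53 + 999) + (B - B)) = -2 + (946 + 0) = -2 + 946 = 944)
M(I) = -54 (M(I) = 1001 - 1055 = -54)
1/(y(1149) + M(U)) = 1/(944 - 54) = 1/890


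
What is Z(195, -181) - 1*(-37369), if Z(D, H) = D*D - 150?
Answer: 75244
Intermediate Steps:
Z(D, H) = -150 + D² (Z(D, H) = D² - 150 = -150 + D²)
Z(195, -181) - 1*(-37369) = (-150 + 195²) - 1*(-37369) = (-150 + 38025) + 37369 = 37875 + 37369 = 75244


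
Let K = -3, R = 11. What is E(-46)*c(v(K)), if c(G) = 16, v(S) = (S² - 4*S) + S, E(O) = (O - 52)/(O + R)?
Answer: 224/5 ≈ 44.800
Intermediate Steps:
E(O) = (-52 + O)/(11 + O) (E(O) = (O - 52)/(O + 11) = (-52 + O)/(11 + O))
v(S) = S² - 3*S
E(-46)*c(v(K)) = ((-52 - 46)/(11 - 46))*16 = (-98/(-35))*16 = -1/35*(-98)*16 = (14/5)*16 = 224/5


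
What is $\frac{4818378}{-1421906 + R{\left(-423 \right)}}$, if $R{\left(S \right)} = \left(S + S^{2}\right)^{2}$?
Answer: $\frac{2409189}{15931485065} \approx 0.00015122$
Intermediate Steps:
$\frac{4818378}{-1421906 + R{\left(-423 \right)}} = \frac{4818378}{-1421906 + \left(-423\right)^{2} \left(1 - 423\right)^{2}} = \frac{4818378}{-1421906 + 178929 \left(-422\right)^{2}} = \frac{4818378}{-1421906 + 178929 \cdot 178084} = \frac{4818378}{-1421906 + 31864392036} = \frac{4818378}{31862970130} = 4818378 \cdot \frac{1}{31862970130} = \frac{2409189}{15931485065}$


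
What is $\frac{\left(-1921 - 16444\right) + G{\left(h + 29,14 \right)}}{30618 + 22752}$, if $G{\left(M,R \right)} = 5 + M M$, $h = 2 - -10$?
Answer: $- \frac{16679}{53370} \approx -0.31252$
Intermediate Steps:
$h = 12$ ($h = 2 + 10 = 12$)
$G{\left(M,R \right)} = 5 + M^{2}$
$\frac{\left(-1921 - 16444\right) + G{\left(h + 29,14 \right)}}{30618 + 22752} = \frac{\left(-1921 - 16444\right) + \left(5 + \left(12 + 29\right)^{2}\right)}{30618 + 22752} = \frac{-18365 + \left(5 + 41^{2}\right)}{53370} = \left(-18365 + \left(5 + 1681\right)\right) \frac{1}{53370} = \left(-18365 + 1686\right) \frac{1}{53370} = \left(-16679\right) \frac{1}{53370} = - \frac{16679}{53370}$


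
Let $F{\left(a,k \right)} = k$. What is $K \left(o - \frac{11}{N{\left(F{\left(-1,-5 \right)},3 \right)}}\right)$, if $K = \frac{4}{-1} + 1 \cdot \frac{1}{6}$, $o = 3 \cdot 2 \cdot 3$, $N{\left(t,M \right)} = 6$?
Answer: $- \frac{2231}{36} \approx -61.972$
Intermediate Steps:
$o = 18$ ($o = 6 \cdot 3 = 18$)
$K = - \frac{23}{6}$ ($K = 4 \left(-1\right) + 1 \cdot \frac{1}{6} = -4 + \frac{1}{6} = - \frac{23}{6} \approx -3.8333$)
$K \left(o - \frac{11}{N{\left(F{\left(-1,-5 \right)},3 \right)}}\right) = - \frac{23 \left(18 - \frac{11}{6}\right)}{6} = \left(- \frac{23}{6}\right) \frac{97}{6} = - \frac{2231}{36}$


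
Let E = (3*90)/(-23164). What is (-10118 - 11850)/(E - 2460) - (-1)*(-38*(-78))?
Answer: 84704291596/28491855 ≈ 2972.9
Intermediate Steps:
E = -135/11582 (E = 270*(-1/23164) = -135/11582 ≈ -0.011656)
(-10118 - 11850)/(E - 2460) - (-1)*(-38*(-78)) = (-10118 - 11850)/(-135/11582 - 2460) - (-1)*(-38*(-78)) = -21968/(-28491855/11582) - (-1)*2964 = -21968*(-11582/28491855) - 1*(-2964) = 254433376/28491855 + 2964 = 84704291596/28491855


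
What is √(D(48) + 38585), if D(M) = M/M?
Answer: √38586 ≈ 196.43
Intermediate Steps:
D(M) = 1
√(D(48) + 38585) = √(1 + 38585) = √38586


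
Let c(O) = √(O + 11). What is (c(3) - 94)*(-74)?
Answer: 6956 - 74*√14 ≈ 6679.1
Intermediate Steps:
c(O) = √(11 + O)
(c(3) - 94)*(-74) = (√(11 + 3) - 94)*(-74) = (√14 - 94)*(-74) = (-94 + √14)*(-74) = 6956 - 74*√14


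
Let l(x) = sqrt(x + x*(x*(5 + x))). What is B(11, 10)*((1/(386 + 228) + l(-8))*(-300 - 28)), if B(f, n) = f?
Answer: -1804/307 - 36080*I*sqrt(2) ≈ -5.8762 - 51025.0*I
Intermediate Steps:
l(x) = sqrt(x + x**2*(5 + x))
B(11, 10)*((1/(386 + 228) + l(-8))*(-300 - 28)) = 11*((1/(386 + 228) + sqrt(-8*(1 + (-8)**2 + 5*(-8))))*(-300 - 28)) = 11*((1/614 + sqrt(-8*(1 + 64 - 40)))*(-328)) = 11*((1/614 + sqrt(-8*25))*(-328)) = 11*((1/614 + sqrt(-200))*(-328)) = 11*((1/614 + 10*I*sqrt(2))*(-328)) = 11*(-164/307 - 3280*I*sqrt(2)) = -1804/307 - 36080*I*sqrt(2)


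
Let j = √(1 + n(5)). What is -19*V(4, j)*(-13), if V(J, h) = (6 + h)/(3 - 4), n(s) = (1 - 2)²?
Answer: -1482 - 247*√2 ≈ -1831.3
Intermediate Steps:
n(s) = 1 (n(s) = (-1)² = 1)
j = √2 (j = √(1 + 1) = √2 ≈ 1.4142)
V(J, h) = -6 - h (V(J, h) = (6 + h)/(-1) = (6 + h)*(-1) = -6 - h)
-19*V(4, j)*(-13) = -19*(-6 - √2)*(-13) = (114 + 19*√2)*(-13) = -1482 - 247*√2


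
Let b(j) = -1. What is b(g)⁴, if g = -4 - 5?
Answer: 1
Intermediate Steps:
g = -9
b(g)⁴ = (-1)⁴ = 1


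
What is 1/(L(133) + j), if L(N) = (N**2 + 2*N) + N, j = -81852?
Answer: -1/63764 ≈ -1.5683e-5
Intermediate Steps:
L(N) = N**2 + 3*N
1/(L(133) + j) = 1/(133*(3 + 133) - 81852) = 1/(133*136 - 81852) = 1/(18088 - 81852) = 1/(-63764) = -1/63764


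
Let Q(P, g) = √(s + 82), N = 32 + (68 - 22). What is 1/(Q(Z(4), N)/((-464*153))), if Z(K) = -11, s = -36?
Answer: -35496*√46/23 ≈ -10467.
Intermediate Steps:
N = 78 (N = 32 + 46 = 78)
Q(P, g) = √46 (Q(P, g) = √(-36 + 82) = √46)
1/(Q(Z(4), N)/((-464*153))) = 1/(√46/((-464*153))) = 1/(√46/(-70992)) = 1/(√46*(-1/70992)) = 1/(-√46/70992) = -35496*√46/23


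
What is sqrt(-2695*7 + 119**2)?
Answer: 28*I*sqrt(6) ≈ 68.586*I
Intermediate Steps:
sqrt(-2695*7 + 119**2) = sqrt(-18865 + 14161) = sqrt(-4704) = 28*I*sqrt(6)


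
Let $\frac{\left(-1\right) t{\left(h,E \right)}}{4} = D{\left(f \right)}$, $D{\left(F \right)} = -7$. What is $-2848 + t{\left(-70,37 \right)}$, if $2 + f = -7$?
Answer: $-2820$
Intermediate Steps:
$f = -9$ ($f = -2 - 7 = -9$)
$t{\left(h,E \right)} = 28$ ($t{\left(h,E \right)} = \left(-4\right) \left(-7\right) = 28$)
$-2848 + t{\left(-70,37 \right)} = -2848 + 28 = -2820$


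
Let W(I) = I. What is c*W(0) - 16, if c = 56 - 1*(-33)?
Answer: -16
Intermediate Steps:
c = 89 (c = 56 + 33 = 89)
c*W(0) - 16 = 89*0 - 16 = 0 - 16 = -16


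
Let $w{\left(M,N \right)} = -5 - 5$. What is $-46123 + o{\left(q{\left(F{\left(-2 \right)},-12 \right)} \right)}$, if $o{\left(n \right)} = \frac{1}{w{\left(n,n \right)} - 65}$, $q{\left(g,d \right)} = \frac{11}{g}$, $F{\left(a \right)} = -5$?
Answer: $- \frac{3459226}{75} \approx -46123.0$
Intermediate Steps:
$w{\left(M,N \right)} = -10$ ($w{\left(M,N \right)} = -5 - 5 = -10$)
$o{\left(n \right)} = - \frac{1}{75}$ ($o{\left(n \right)} = \frac{1}{-10 - 65} = \frac{1}{-75} = - \frac{1}{75}$)
$-46123 + o{\left(q{\left(F{\left(-2 \right)},-12 \right)} \right)} = -46123 - \frac{1}{75} = - \frac{3459226}{75}$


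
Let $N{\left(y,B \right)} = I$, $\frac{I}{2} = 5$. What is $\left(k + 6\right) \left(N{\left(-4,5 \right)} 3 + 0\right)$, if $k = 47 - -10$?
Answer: $1890$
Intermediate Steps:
$I = 10$ ($I = 2 \cdot 5 = 10$)
$N{\left(y,B \right)} = 10$
$k = 57$ ($k = 47 + 10 = 57$)
$\left(k + 6\right) \left(N{\left(-4,5 \right)} 3 + 0\right) = \left(57 + 6\right) \left(10 \cdot 3 + 0\right) = 63 \left(30 + 0\right) = 63 \cdot 30 = 1890$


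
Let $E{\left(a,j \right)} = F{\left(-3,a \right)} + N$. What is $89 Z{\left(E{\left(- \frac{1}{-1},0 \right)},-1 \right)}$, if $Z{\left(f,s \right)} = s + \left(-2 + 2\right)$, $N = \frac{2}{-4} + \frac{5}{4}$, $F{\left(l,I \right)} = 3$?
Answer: $-89$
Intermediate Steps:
$N = \frac{3}{4}$ ($N = 2 \left(- \frac{1}{4}\right) + 5 \cdot \frac{1}{4} = - \frac{1}{2} + \frac{5}{4} = \frac{3}{4} \approx 0.75$)
$E{\left(a,j \right)} = \frac{15}{4}$ ($E{\left(a,j \right)} = 3 + \frac{3}{4} = \frac{15}{4}$)
$Z{\left(f,s \right)} = s$ ($Z{\left(f,s \right)} = s + 0 = s$)
$89 Z{\left(E{\left(- \frac{1}{-1},0 \right)},-1 \right)} = 89 \left(-1\right) = -89$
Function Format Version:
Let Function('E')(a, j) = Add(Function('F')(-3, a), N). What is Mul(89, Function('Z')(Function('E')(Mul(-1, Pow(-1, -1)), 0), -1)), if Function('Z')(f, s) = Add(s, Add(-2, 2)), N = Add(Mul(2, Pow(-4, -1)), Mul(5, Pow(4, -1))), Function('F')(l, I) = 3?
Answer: -89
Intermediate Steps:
N = Rational(3, 4) (N = Add(Mul(2, Rational(-1, 4)), Mul(5, Rational(1, 4))) = Add(Rational(-1, 2), Rational(5, 4)) = Rational(3, 4) ≈ 0.75000)
Function('E')(a, j) = Rational(15, 4) (Function('E')(a, j) = Add(3, Rational(3, 4)) = Rational(15, 4))
Function('Z')(f, s) = s (Function('Z')(f, s) = Add(s, 0) = s)
Mul(89, Function('Z')(Function('E')(Mul(-1, Pow(-1, -1)), 0), -1)) = Mul(89, -1) = -89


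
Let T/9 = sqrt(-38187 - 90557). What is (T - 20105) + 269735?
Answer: 249630 + 198*I*sqrt(266) ≈ 2.4963e+5 + 3229.3*I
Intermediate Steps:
T = 198*I*sqrt(266) (T = 9*sqrt(-38187 - 90557) = 9*sqrt(-128744) = 9*(22*I*sqrt(266)) = 198*I*sqrt(266) ≈ 3229.3*I)
(T - 20105) + 269735 = (198*I*sqrt(266) - 20105) + 269735 = (-20105 + 198*I*sqrt(266)) + 269735 = 249630 + 198*I*sqrt(266)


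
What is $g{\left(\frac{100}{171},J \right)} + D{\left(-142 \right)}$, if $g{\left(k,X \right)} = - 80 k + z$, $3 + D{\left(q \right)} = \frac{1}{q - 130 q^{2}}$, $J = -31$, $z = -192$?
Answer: $- \frac{108384346561}{448270002} \approx -241.78$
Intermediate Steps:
$D{\left(q \right)} = -3 + \frac{1}{q - 130 q^{2}}$
$g{\left(k,X \right)} = -192 - 80 k$ ($g{\left(k,X \right)} = - 80 k - 192 = -192 - 80 k$)
$g{\left(\frac{100}{171},J \right)} + D{\left(-142 \right)} = \left(-192 - 80 \cdot \frac{100}{171}\right) + \frac{-1 - 390 \left(-142\right)^{2} + 3 \left(-142\right)}{\left(-142\right) \left(-1 + 130 \left(-142\right)\right)} = \left(-192 - 80 \cdot 100 \cdot \frac{1}{171}\right) - \frac{-1 - 7863960 - 426}{142 \left(-1 - 18460\right)} = \left(-192 - \frac{8000}{171}\right) - \frac{-1 - 7863960 - 426}{142 \left(-18461\right)} = \left(-192 - \frac{8000}{171}\right) - \left(- \frac{1}{2621462}\right) \left(-7864387\right) = - \frac{40832}{171} - \frac{7864387}{2621462} = - \frac{108384346561}{448270002}$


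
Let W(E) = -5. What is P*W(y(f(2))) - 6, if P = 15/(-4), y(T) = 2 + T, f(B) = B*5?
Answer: 51/4 ≈ 12.750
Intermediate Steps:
f(B) = 5*B
P = -15/4 (P = 15*(-¼) = -15/4 ≈ -3.7500)
P*W(y(f(2))) - 6 = -15/4*(-5) - 6 = 75/4 - 6 = 51/4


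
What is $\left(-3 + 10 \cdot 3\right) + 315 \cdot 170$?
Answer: $53577$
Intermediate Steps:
$\left(-3 + 10 \cdot 3\right) + 315 \cdot 170 = \left(-3 + 30\right) + 53550 = 27 + 53550 = 53577$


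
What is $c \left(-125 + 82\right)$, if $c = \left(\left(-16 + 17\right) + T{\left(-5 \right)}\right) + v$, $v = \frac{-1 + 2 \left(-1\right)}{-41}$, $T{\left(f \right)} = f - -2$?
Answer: $\frac{3397}{41} \approx 82.854$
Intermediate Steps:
$T{\left(f \right)} = 2 + f$ ($T{\left(f \right)} = f + 2 = 2 + f$)
$v = \frac{3}{41}$ ($v = \left(-1 - 2\right) \left(- \frac{1}{41}\right) = \left(-3\right) \left(- \frac{1}{41}\right) = \frac{3}{41} \approx 0.073171$)
$c = - \frac{79}{41}$ ($c = \left(\left(-16 + 17\right) + \left(2 - 5\right)\right) + \frac{3}{41} = \left(1 - 3\right) + \frac{3}{41} = -2 + \frac{3}{41} = - \frac{79}{41} \approx -1.9268$)
$c \left(-125 + 82\right) = - \frac{79 \left(-125 + 82\right)}{41} = \left(- \frac{79}{41}\right) \left(-43\right) = \frac{3397}{41}$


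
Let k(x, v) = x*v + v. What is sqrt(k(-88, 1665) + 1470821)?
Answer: sqrt(1325966) ≈ 1151.5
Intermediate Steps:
k(x, v) = v + v*x (k(x, v) = v*x + v = v + v*x)
sqrt(k(-88, 1665) + 1470821) = sqrt(1665*(1 - 88) + 1470821) = sqrt(1665*(-87) + 1470821) = sqrt(-144855 + 1470821) = sqrt(1325966)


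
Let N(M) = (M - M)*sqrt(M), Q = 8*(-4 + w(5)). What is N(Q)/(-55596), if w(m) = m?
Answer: 0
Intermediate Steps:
Q = 8 (Q = 8*(-4 + 5) = 8*1 = 8)
N(M) = 0 (N(M) = 0*sqrt(M) = 0)
N(Q)/(-55596) = 0/(-55596) = 0*(-1/55596) = 0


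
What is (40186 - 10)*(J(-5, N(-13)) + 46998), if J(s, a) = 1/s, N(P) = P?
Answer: 9440918064/5 ≈ 1.8882e+9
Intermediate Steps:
(40186 - 10)*(J(-5, N(-13)) + 46998) = (40186 - 10)*(1/(-5) + 46998) = 40176*(-⅕ + 46998) = 40176*(234989/5) = 9440918064/5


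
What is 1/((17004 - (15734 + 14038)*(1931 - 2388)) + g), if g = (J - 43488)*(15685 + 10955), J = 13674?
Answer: -1/780622152 ≈ -1.2810e-9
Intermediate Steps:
g = -794244960 (g = (13674 - 43488)*(15685 + 10955) = -29814*26640 = -794244960)
1/((17004 - (15734 + 14038)*(1931 - 2388)) + g) = 1/((17004 - (15734 + 14038)*(1931 - 2388)) - 794244960) = 1/((17004 - 29772*(-457)) - 794244960) = 1/((17004 - 1*(-13605804)) - 794244960) = 1/((17004 + 13605804) - 794244960) = 1/(13622808 - 794244960) = 1/(-780622152) = -1/780622152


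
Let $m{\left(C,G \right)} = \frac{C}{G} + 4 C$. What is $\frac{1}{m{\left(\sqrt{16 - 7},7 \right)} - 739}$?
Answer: $- \frac{7}{5086} \approx -0.0013763$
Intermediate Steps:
$m{\left(C,G \right)} = 4 C + \frac{C}{G}$
$\frac{1}{m{\left(\sqrt{16 - 7},7 \right)} - 739} = \frac{1}{\left(4 \sqrt{16 - 7} + \frac{\sqrt{16 - 7}}{7}\right) - 739} = \frac{1}{\left(4 \sqrt{9} + \sqrt{9} \cdot \frac{1}{7}\right) - 739} = \frac{1}{\left(4 \cdot 3 + 3 \cdot \frac{1}{7}\right) - 739} = \frac{1}{\left(12 + \frac{3}{7}\right) - 739} = \frac{1}{\frac{87}{7} - 739} = \frac{1}{- \frac{5086}{7}} = - \frac{7}{5086}$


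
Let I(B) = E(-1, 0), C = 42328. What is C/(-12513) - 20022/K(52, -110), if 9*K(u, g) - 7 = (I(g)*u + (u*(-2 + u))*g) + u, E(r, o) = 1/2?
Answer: -3282464182/1192551465 ≈ -2.7525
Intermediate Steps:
E(r, o) = ½
I(B) = ½
K(u, g) = 7/9 + u/6 + g*u*(-2 + u)/9 (K(u, g) = 7/9 + ((u/2 + (u*(-2 + u))*g) + u)/9 = 7/9 + ((u/2 + g*u*(-2 + u)) + u)/9 = 7/9 + (3*u/2 + g*u*(-2 + u))/9 = 7/9 + (u/6 + g*u*(-2 + u)/9) = 7/9 + u/6 + g*u*(-2 + u)/9)
C/(-12513) - 20022/K(52, -110) = 42328/(-12513) - 20022/(7/9 + (⅙)*52 - 2/9*(-110)*52 + (⅑)*(-110)*52²) = 42328*(-1/12513) - 20022/(7/9 + 26/3 + 11440/9 + (⅑)*(-110)*2704) = -42328/12513 - 20022/(7/9 + 26/3 + 11440/9 - 297440/9) = -42328/12513 - 20022/(-95305/3) = -42328/12513 - 20022*(-3/95305) = -42328/12513 + 60066/95305 = -3282464182/1192551465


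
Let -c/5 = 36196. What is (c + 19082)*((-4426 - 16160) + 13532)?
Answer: 1142028492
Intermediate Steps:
c = -180980 (c = -5*36196 = -180980)
(c + 19082)*((-4426 - 16160) + 13532) = (-180980 + 19082)*((-4426 - 16160) + 13532) = -161898*(-20586 + 13532) = -161898*(-7054) = 1142028492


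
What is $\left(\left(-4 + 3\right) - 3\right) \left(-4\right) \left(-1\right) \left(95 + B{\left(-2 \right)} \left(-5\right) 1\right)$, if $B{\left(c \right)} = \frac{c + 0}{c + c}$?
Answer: $-1480$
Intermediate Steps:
$B{\left(c \right)} = \frac{1}{2}$ ($B{\left(c \right)} = \frac{c}{2 c} = c \frac{1}{2 c} = \frac{1}{2}$)
$\left(\left(-4 + 3\right) - 3\right) \left(-4\right) \left(-1\right) \left(95 + B{\left(-2 \right)} \left(-5\right) 1\right) = \left(\left(-4 + 3\right) - 3\right) \left(-4\right) \left(-1\right) \left(95 + \frac{1}{2} \left(-5\right) 1\right) = \left(-1 - 3\right) \left(-4\right) \left(-1\right) \left(95 - \frac{5}{2}\right) = \left(-4\right) \left(-4\right) \left(-1\right) \left(95 - \frac{5}{2}\right) = 16 \left(-1\right) \frac{185}{2} = \left(-16\right) \frac{185}{2} = -1480$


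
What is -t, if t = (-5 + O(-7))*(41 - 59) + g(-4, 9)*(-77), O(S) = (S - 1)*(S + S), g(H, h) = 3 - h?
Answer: 1464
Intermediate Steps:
O(S) = 2*S*(-1 + S) (O(S) = (-1 + S)*(2*S) = 2*S*(-1 + S))
t = -1464 (t = (-5 + 2*(-7)*(-1 - 7))*(41 - 59) + (3 - 1*9)*(-77) = (-5 + 2*(-7)*(-8))*(-18) + (3 - 9)*(-77) = (-5 + 112)*(-18) - 6*(-77) = 107*(-18) + 462 = -1926 + 462 = -1464)
-t = -1*(-1464) = 1464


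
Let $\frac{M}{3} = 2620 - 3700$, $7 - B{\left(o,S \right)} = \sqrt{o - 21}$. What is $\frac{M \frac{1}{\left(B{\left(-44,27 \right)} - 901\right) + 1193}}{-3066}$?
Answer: $\frac{2070}{586117} + \frac{90 i \sqrt{65}}{7619521} \approx 0.0035317 + 9.5229 \cdot 10^{-5} i$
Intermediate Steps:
$B{\left(o,S \right)} = 7 - \sqrt{-21 + o}$ ($B{\left(o,S \right)} = 7 - \sqrt{o - 21} = 7 - \sqrt{-21 + o}$)
$M = -3240$ ($M = 3 \left(2620 - 3700\right) = 3 \left(-1080\right) = -3240$)
$\frac{M \frac{1}{\left(B{\left(-44,27 \right)} - 901\right) + 1193}}{-3066} = \frac{\left(-3240\right) \frac{1}{\left(\left(7 - \sqrt{-21 - 44}\right) - 901\right) + 1193}}{-3066} = - \frac{3240}{\left(\left(7 - \sqrt{-65}\right) - 901\right) + 1193} \left(- \frac{1}{3066}\right) = - \frac{3240}{\left(\left(7 - i \sqrt{65}\right) - 901\right) + 1193} \left(- \frac{1}{3066}\right) = - \frac{3240}{\left(-894 - i \sqrt{65}\right) + 1193} \left(- \frac{1}{3066}\right) = - \frac{3240}{299 - i \sqrt{65}} \left(- \frac{1}{3066}\right) = \frac{540}{511 \left(299 - i \sqrt{65}\right)}$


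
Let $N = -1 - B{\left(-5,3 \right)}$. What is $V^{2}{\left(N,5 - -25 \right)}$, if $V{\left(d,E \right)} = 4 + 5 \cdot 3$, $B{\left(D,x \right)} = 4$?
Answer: $361$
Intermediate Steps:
$N = -5$ ($N = -1 - 4 = -5$)
$V{\left(d,E \right)} = 19$ ($V{\left(d,E \right)} = 4 + 15 = 19$)
$V^{2}{\left(N,5 - -25 \right)} = 19^{2} = 361$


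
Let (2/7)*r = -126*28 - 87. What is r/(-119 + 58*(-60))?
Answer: 25305/7198 ≈ 3.5156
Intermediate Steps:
r = -25305/2 (r = 7*(-126*28 - 87)/2 = 7*(-3528 - 87)/2 = (7/2)*(-3615) = -25305/2 ≈ -12653.)
r/(-119 + 58*(-60)) = -25305/(2*(-119 + 58*(-60))) = -25305/(2*(-119 - 3480)) = -25305/2/(-3599) = -25305/2*(-1/3599) = 25305/7198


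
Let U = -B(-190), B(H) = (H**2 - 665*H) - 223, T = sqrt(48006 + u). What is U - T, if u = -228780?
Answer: -162227 - 33*I*sqrt(166) ≈ -1.6223e+5 - 425.18*I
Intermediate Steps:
T = 33*I*sqrt(166) (T = sqrt(48006 - 228780) = sqrt(-180774) = 33*I*sqrt(166) ≈ 425.18*I)
B(H) = -223 + H**2 - 665*H
U = -162227 (U = -(-223 + (-190)**2 - 665*(-190)) = -(-223 + 36100 + 126350) = -1*162227 = -162227)
U - T = -162227 - 33*I*sqrt(166)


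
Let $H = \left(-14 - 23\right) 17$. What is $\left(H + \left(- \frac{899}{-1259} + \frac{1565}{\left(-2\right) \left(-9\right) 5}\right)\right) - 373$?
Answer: $- \frac{22297075}{22662} \approx -983.9$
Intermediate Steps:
$H = -629$ ($H = \left(-37\right) 17 = -629$)
$\left(H + \left(- \frac{899}{-1259} + \frac{1565}{\left(-2\right) \left(-9\right) 5}\right)\right) - 373 = \left(-629 + \left(- \frac{899}{-1259} + \frac{1565}{\left(-2\right) \left(-9\right) 5}\right)\right) - 373 = \left(-629 - \left(- \frac{899}{1259} - \frac{1565}{18 \cdot 5}\right)\right) - 373 = \left(-629 + \left(\frac{899}{1259} + \frac{1565}{90}\right)\right) - 373 = \left(-629 + \left(\frac{899}{1259} + 1565 \cdot \frac{1}{90}\right)\right) - 373 = \left(-629 + \left(\frac{899}{1259} + \frac{313}{18}\right)\right) - 373 = \left(-629 + \frac{410249}{22662}\right) - 373 = - \frac{13844149}{22662} - 373 = - \frac{22297075}{22662}$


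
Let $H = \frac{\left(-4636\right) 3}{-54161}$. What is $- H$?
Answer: $- \frac{13908}{54161} \approx -0.25679$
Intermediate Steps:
$H = \frac{13908}{54161}$ ($H = \left(-13908\right) \left(- \frac{1}{54161}\right) = \frac{13908}{54161} \approx 0.25679$)
$- H = \left(-1\right) \frac{13908}{54161} = - \frac{13908}{54161}$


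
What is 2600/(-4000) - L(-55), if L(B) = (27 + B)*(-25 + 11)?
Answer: -7853/20 ≈ -392.65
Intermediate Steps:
L(B) = -378 - 14*B (L(B) = (27 + B)*(-14) = -378 - 14*B)
2600/(-4000) - L(-55) = 2600/(-4000) - (-378 - 14*(-55)) = 2600*(-1/4000) - (-378 + 770) = -13/20 - 1*392 = -13/20 - 392 = -7853/20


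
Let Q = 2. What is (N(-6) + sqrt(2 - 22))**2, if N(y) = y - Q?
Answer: 44 - 32*I*sqrt(5) ≈ 44.0 - 71.554*I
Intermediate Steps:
N(y) = -2 + y (N(y) = y - 1*2 = y - 2 = -2 + y)
(N(-6) + sqrt(2 - 22))**2 = ((-2 - 6) + sqrt(2 - 22))**2 = (-8 + sqrt(-20))**2 = (-8 + 2*I*sqrt(5))**2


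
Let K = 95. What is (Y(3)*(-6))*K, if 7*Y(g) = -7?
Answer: 570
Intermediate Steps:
Y(g) = -1 (Y(g) = (1/7)*(-7) = -1)
(Y(3)*(-6))*K = -1*(-6)*95 = 6*95 = 570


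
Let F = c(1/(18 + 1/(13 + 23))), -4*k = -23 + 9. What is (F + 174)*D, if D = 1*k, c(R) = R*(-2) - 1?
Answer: 785435/1298 ≈ 605.11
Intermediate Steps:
k = 7/2 (k = -(-23 + 9)/4 = -¼*(-14) = 7/2 ≈ 3.5000)
c(R) = -1 - 2*R (c(R) = -2*R - 1 = -1 - 2*R)
F = -721/649 (F = -1 - 2/(18 + 1/(13 + 23)) = -1 - 2/(18 + 1/36) = -1 - 2/649/36 = -1 - 2*36/649 = -1 - 72/649 = -721/649 ≈ -1.1109)
D = 7/2 (D = 1*(7/2) = 7/2 ≈ 3.5000)
(F + 174)*D = (-721/649 + 174)*(7/2) = (112205/649)*(7/2) = 785435/1298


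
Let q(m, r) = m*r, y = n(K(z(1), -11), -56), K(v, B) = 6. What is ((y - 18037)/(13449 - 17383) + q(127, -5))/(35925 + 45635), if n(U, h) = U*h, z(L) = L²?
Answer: -2479717/320857040 ≈ -0.0077284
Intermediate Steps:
y = -336 (y = 6*(-56) = -336)
((y - 18037)/(13449 - 17383) + q(127, -5))/(35925 + 45635) = ((-336 - 18037)/(13449 - 17383) + 127*(-5))/(35925 + 45635) = (-18373/(-3934) - 635)/81560 = (-18373*(-1/3934) - 635)*(1/81560) = (18373/3934 - 635)*(1/81560) = -2479717/3934*1/81560 = -2479717/320857040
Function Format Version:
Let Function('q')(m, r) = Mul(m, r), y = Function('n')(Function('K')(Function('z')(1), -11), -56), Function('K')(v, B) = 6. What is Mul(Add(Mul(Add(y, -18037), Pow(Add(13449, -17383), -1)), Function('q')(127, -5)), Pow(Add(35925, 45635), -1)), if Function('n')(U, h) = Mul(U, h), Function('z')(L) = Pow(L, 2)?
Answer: Rational(-2479717, 320857040) ≈ -0.0077284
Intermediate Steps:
y = -336 (y = Mul(6, -56) = -336)
Mul(Add(Mul(Add(y, -18037), Pow(Add(13449, -17383), -1)), Function('q')(127, -5)), Pow(Add(35925, 45635), -1)) = Mul(Add(Mul(Add(-336, -18037), Pow(Add(13449, -17383), -1)), Mul(127, -5)), Pow(Add(35925, 45635), -1)) = Mul(Add(Mul(-18373, Pow(-3934, -1)), -635), Pow(81560, -1)) = Mul(Add(Mul(-18373, Rational(-1, 3934)), -635), Rational(1, 81560)) = Mul(Add(Rational(18373, 3934), -635), Rational(1, 81560)) = Mul(Rational(-2479717, 3934), Rational(1, 81560)) = Rational(-2479717, 320857040)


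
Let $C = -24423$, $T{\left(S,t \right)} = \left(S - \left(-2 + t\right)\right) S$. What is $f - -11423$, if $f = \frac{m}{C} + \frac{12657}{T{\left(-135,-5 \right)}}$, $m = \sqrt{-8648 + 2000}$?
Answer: $\frac{65800699}{5760} - \frac{2 i \sqrt{1662}}{24423} \approx 11424.0 - 0.0033385 i$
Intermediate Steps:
$m = 2 i \sqrt{1662}$ ($m = \sqrt{-6648} = 2 i \sqrt{1662} \approx 81.535 i$)
$T{\left(S,t \right)} = S \left(2 + S - t\right)$ ($T{\left(S,t \right)} = \left(2 + S - t\right) S = S \left(2 + S - t\right)$)
$f = \frac{4219}{5760} - \frac{2 i \sqrt{1662}}{24423}$ ($f = \frac{2 i \sqrt{1662}}{-24423} + \frac{12657}{\left(-135\right) \left(2 - 135 - -5\right)} = 2 i \sqrt{1662} \left(- \frac{1}{24423}\right) + \frac{12657}{\left(-135\right) \left(2 - 135 + 5\right)} = - \frac{2 i \sqrt{1662}}{24423} + \frac{12657}{\left(-135\right) \left(-128\right)} = - \frac{2 i \sqrt{1662}}{24423} + \frac{12657}{17280} = - \frac{2 i \sqrt{1662}}{24423} + 12657 \cdot \frac{1}{17280} = - \frac{2 i \sqrt{1662}}{24423} + \frac{4219}{5760} = \frac{4219}{5760} - \frac{2 i \sqrt{1662}}{24423} \approx 0.73247 - 0.0033385 i$)
$f - -11423 = \left(\frac{4219}{5760} - \frac{2 i \sqrt{1662}}{24423}\right) - -11423 = \left(\frac{4219}{5760} - \frac{2 i \sqrt{1662}}{24423}\right) + 11423 = \frac{65800699}{5760} - \frac{2 i \sqrt{1662}}{24423}$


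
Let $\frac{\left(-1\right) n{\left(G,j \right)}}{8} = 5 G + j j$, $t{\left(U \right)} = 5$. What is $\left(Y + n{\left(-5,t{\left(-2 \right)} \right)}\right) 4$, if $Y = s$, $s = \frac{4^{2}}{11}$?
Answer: $\frac{64}{11} \approx 5.8182$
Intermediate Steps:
$n{\left(G,j \right)} = - 40 G - 8 j^{2}$ ($n{\left(G,j \right)} = - 8 \left(5 G + j j\right) = - 8 \left(5 G + j^{2}\right) = - 8 \left(j^{2} + 5 G\right) = - 40 G - 8 j^{2}$)
$s = \frac{16}{11}$ ($s = 16 \cdot \frac{1}{11} = \frac{16}{11} \approx 1.4545$)
$Y = \frac{16}{11} \approx 1.4545$
$\left(Y + n{\left(-5,t{\left(-2 \right)} \right)}\right) 4 = \left(\frac{16}{11} - \left(-200 + 8 \cdot 5^{2}\right)\right) 4 = \left(\frac{16}{11} + \left(200 - 200\right)\right) 4 = \left(\frac{16}{11} + 0\right) 4 = \frac{16}{11} \cdot 4 = \frac{64}{11}$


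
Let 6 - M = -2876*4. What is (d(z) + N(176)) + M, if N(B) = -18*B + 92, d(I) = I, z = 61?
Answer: 8495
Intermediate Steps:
N(B) = 92 - 18*B
M = 11510 (M = 6 - (-2876)*4 = 6 - 1*(-11504) = 6 + 11504 = 11510)
(d(z) + N(176)) + M = (61 + (92 - 18*176)) + 11510 = (61 + (92 - 3168)) + 11510 = (61 - 3076) + 11510 = -3015 + 11510 = 8495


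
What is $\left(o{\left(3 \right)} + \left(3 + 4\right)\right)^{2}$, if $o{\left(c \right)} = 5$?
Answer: $144$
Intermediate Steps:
$\left(o{\left(3 \right)} + \left(3 + 4\right)\right)^{2} = \left(5 + \left(3 + 4\right)\right)^{2} = \left(5 + 7\right)^{2} = 12^{2} = 144$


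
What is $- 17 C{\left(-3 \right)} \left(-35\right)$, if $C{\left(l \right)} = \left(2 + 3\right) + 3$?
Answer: $4760$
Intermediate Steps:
$C{\left(l \right)} = 8$ ($C{\left(l \right)} = 5 + 3 = 8$)
$- 17 C{\left(-3 \right)} \left(-35\right) = \left(-17\right) 8 \left(-35\right) = \left(-136\right) \left(-35\right) = 4760$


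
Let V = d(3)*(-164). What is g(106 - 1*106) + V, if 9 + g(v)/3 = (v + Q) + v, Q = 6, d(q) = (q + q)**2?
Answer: -5913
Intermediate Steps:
d(q) = 4*q**2 (d(q) = (2*q)**2 = 4*q**2)
g(v) = -9 + 6*v (g(v) = -27 + 3*((v + 6) + v) = -27 + 3*((6 + v) + v) = -27 + 3*(6 + 2*v) = -27 + (18 + 6*v) = -9 + 6*v)
V = -5904 (V = (4*3**2)*(-164) = (4*9)*(-164) = 36*(-164) = -5904)
g(106 - 1*106) + V = (-9 + 6*(106 - 1*106)) - 5904 = (-9 + 6*(106 - 106)) - 5904 = (-9 + 6*0) - 5904 = (-9 + 0) - 5904 = -9 - 5904 = -5913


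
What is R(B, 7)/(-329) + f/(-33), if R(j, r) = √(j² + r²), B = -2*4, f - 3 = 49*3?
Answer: -50/11 - √113/329 ≈ -4.5778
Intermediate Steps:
f = 150 (f = 3 + 49*3 = 3 + 147 = 150)
B = -8
R(B, 7)/(-329) + f/(-33) = √((-8)² + 7²)/(-329) + 150/(-33) = √(64 + 49)*(-1/329) + 150*(-1/33) = √113*(-1/329) - 50/11 = -√113/329 - 50/11 = -50/11 - √113/329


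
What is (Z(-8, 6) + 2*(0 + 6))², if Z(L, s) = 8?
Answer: 400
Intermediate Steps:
(Z(-8, 6) + 2*(0 + 6))² = (8 + 2*(0 + 6))² = (8 + 2*6)² = (8 + 12)² = 20² = 400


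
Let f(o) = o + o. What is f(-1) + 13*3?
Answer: 37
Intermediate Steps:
f(o) = 2*o
f(-1) + 13*3 = 2*(-1) + 13*3 = -2 + 39 = 37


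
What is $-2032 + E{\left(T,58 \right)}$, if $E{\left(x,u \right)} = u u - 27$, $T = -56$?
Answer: $1305$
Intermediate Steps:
$E{\left(x,u \right)} = -27 + u^{2}$ ($E{\left(x,u \right)} = u^{2} - 27 = -27 + u^{2}$)
$-2032 + E{\left(T,58 \right)} = -2032 - \left(27 - 58^{2}\right) = -2032 + \left(-27 + 3364\right) = -2032 + 3337 = 1305$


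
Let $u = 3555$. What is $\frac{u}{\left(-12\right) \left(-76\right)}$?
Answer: $\frac{1185}{304} \approx 3.898$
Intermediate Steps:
$\frac{u}{\left(-12\right) \left(-76\right)} = \frac{3555}{\left(-12\right) \left(-76\right)} = \frac{3555}{912} = 3555 \cdot \frac{1}{912} = \frac{1185}{304}$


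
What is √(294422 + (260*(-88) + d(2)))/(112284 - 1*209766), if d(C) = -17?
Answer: -5*√10861/97482 ≈ -0.0053454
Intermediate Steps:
√(294422 + (260*(-88) + d(2)))/(112284 - 1*209766) = √(294422 + (260*(-88) - 17))/(112284 - 1*209766) = √(294422 + (-22880 - 17))/(112284 - 209766) = √(294422 - 22897)/(-97482) = √271525*(-1/97482) = (5*√10861)*(-1/97482) = -5*√10861/97482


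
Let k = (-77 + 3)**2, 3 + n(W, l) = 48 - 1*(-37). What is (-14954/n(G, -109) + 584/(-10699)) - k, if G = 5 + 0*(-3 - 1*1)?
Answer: -2482117051/438659 ≈ -5658.4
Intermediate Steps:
G = 5 (G = 5 + 0*(-3 - 1) = 5 + 0*(-4) = 5 + 0 = 5)
n(W, l) = 82 (n(W, l) = -3 + (48 - 1*(-37)) = -3 + (48 + 37) = -3 + 85 = 82)
k = 5476 (k = (-74)**2 = 5476)
(-14954/n(G, -109) + 584/(-10699)) - k = (-14954/82 + 584/(-10699)) - 1*5476 = (-14954*1/82 + 584*(-1/10699)) - 5476 = (-7477/41 - 584/10699) - 5476 = -80020367/438659 - 5476 = -2482117051/438659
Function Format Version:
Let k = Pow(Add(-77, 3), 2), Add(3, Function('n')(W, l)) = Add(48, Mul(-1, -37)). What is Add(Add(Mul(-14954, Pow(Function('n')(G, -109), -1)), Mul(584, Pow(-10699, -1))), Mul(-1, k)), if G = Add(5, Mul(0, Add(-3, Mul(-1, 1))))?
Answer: Rational(-2482117051, 438659) ≈ -5658.4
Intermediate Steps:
G = 5 (G = Add(5, Mul(0, Add(-3, -1))) = Add(5, Mul(0, -4)) = Add(5, 0) = 5)
Function('n')(W, l) = 82 (Function('n')(W, l) = Add(-3, Add(48, Mul(-1, -37))) = Add(-3, Add(48, 37)) = Add(-3, 85) = 82)
k = 5476 (k = Pow(-74, 2) = 5476)
Add(Add(Mul(-14954, Pow(Function('n')(G, -109), -1)), Mul(584, Pow(-10699, -1))), Mul(-1, k)) = Add(Add(Mul(-14954, Pow(82, -1)), Mul(584, Pow(-10699, -1))), Mul(-1, 5476)) = Add(Add(Mul(-14954, Rational(1, 82)), Mul(584, Rational(-1, 10699))), -5476) = Add(Add(Rational(-7477, 41), Rational(-584, 10699)), -5476) = Add(Rational(-80020367, 438659), -5476) = Rational(-2482117051, 438659)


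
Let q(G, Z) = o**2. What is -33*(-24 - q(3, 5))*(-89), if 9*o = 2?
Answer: -1907092/27 ≈ -70633.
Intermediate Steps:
o = 2/9 (o = (1/9)*2 = 2/9 ≈ 0.22222)
q(G, Z) = 4/81 (q(G, Z) = (2/9)**2 = 4/81)
-33*(-24 - q(3, 5))*(-89) = -33*(-24 - 1*4/81)*(-89) = -33*(-24 - 4/81)*(-89) = -33*(-1948/81)*(-89) = (21428/27)*(-89) = -1907092/27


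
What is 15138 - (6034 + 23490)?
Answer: -14386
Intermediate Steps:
15138 - (6034 + 23490) = 15138 - 1*29524 = 15138 - 29524 = -14386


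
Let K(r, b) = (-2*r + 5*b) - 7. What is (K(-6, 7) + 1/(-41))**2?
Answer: 2686321/1681 ≈ 1598.0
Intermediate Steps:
K(r, b) = -7 - 2*r + 5*b
(K(-6, 7) + 1/(-41))**2 = ((-7 - 2*(-6) + 5*7) + 1/(-41))**2 = ((-7 + 12 + 35) - 1/41)**2 = (40 - 1/41)**2 = (1639/41)**2 = 2686321/1681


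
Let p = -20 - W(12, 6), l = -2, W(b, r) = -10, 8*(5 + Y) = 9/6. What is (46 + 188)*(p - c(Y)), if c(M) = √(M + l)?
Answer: -2340 - 117*I*√109/2 ≈ -2340.0 - 610.76*I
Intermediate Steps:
Y = -77/16 (Y = -5 + (9/6)/8 = -5 + (9*(⅙))/8 = -5 + (⅛)*(3/2) = -5 + 3/16 = -77/16 ≈ -4.8125)
c(M) = √(-2 + M) (c(M) = √(M - 2) = √(-2 + M))
p = -10 (p = -20 - 1*(-10) = -20 + 10 = -10)
(46 + 188)*(p - c(Y)) = (46 + 188)*(-10 - √(-2 - 77/16)) = 234*(-10 - √(-109/16)) = 234*(-10 - I*√109/4) = -2340 - 117*I*√109/2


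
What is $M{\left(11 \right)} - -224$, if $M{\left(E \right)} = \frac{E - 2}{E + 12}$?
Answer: $\frac{5161}{23} \approx 224.39$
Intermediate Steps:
$M{\left(E \right)} = \frac{-2 + E}{12 + E}$
$M{\left(11 \right)} - -224 = \frac{-2 + 11}{12 + 11} - -224 = \frac{1}{23} \cdot 9 + 224 = \frac{9}{23} + 224 = \frac{5161}{23}$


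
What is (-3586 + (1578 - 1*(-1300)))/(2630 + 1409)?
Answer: -708/4039 ≈ -0.17529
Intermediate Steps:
(-3586 + (1578 - 1*(-1300)))/(2630 + 1409) = (-3586 + (1578 + 1300))/4039 = (-3586 + 2878)*(1/4039) = -708*1/4039 = -708/4039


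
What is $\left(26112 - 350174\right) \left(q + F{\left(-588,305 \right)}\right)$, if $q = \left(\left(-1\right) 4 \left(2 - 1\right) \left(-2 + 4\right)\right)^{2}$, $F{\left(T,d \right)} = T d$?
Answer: $58096539112$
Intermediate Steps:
$q = 64$ ($q = \left(- 4 \cdot 1 \cdot 2\right)^{2} = \left(\left(-4\right) 2\right)^{2} = \left(-8\right)^{2} = 64$)
$\left(26112 - 350174\right) \left(q + F{\left(-588,305 \right)}\right) = \left(26112 - 350174\right) \left(64 - 179340\right) = \left(26112 - 350174\right) \left(-179276\right) = \left(-324062\right) \left(-179276\right) = 58096539112$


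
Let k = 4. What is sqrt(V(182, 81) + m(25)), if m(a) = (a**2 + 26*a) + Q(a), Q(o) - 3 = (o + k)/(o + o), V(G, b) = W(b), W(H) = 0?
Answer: sqrt(127858)/10 ≈ 35.757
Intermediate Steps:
V(G, b) = 0
Q(o) = 3 + (4 + o)/(2*o) (Q(o) = 3 + (o + 4)/(o + o) = 3 + (4 + o)/((2*o)) = 3 + (4 + o)*(1/(2*o)) = 3 + (4 + o)/(2*o))
m(a) = 7/2 + a**2 + 2/a + 26*a (m(a) = (a**2 + 26*a) + (7/2 + 2/a) = 7/2 + a**2 + 2/a + 26*a)
sqrt(V(182, 81) + m(25)) = sqrt(0 + (7/2 + 25**2 + 2/25 + 26*25)) = sqrt(0 + (7/2 + 625 + 2*(1/25) + 650)) = sqrt(0 + (7/2 + 625 + 2/25 + 650)) = sqrt(0 + 63929/50) = sqrt(63929/50) = sqrt(127858)/10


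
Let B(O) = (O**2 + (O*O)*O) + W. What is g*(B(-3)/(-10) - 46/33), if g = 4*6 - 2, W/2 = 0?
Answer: 134/15 ≈ 8.9333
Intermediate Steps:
W = 0 (W = 2*0 = 0)
B(O) = O**2 + O**3 (B(O) = (O**2 + (O*O)*O) + 0 = (O**2 + O**2*O) + 0 = (O**2 + O**3) + 0 = O**2 + O**3)
g = 22 (g = 24 - 2 = 22)
g*(B(-3)/(-10) - 46/33) = 22*(((-3)**2*(1 - 3))/(-10) - 46/33) = 22*((9*(-2))*(-1/10) - 46*1/33) = 22*(-18*(-1/10) - 46/33) = 22*(9/5 - 46/33) = 22*(67/165) = 134/15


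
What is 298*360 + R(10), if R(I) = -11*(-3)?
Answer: 107313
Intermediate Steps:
R(I) = 33
298*360 + R(10) = 298*360 + 33 = 107280 + 33 = 107313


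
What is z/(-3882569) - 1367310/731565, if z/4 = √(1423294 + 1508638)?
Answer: -91154/48771 - 8*√732983/3882569 ≈ -1.8708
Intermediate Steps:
z = 8*√732983 (z = 4*√(1423294 + 1508638) = 4*√2931932 = 4*(2*√732983) = 8*√732983 ≈ 6849.2)
z/(-3882569) - 1367310/731565 = (8*√732983)/(-3882569) - 1367310/731565 = (8*√732983)*(-1/3882569) - 1367310*1/731565 = -8*√732983/3882569 - 91154/48771 = -91154/48771 - 8*√732983/3882569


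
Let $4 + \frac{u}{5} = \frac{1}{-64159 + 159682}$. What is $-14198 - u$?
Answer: $- \frac{1354325099}{95523} \approx -14178.0$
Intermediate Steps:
$u = - \frac{1910455}{95523}$ ($u = -20 + \frac{5}{-64159 + 159682} = -20 + \frac{5}{95523} = - \frac{1910455}{95523} \approx -20.0$)
$-14198 - u = -14198 - - \frac{1910455}{95523} = -14198 + \frac{1910455}{95523} = - \frac{1354325099}{95523}$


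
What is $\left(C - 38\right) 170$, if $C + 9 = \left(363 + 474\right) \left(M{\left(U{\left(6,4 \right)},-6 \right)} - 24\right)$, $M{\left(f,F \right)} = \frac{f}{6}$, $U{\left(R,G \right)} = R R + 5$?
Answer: $-2450635$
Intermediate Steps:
$U{\left(R,G \right)} = 5 + R^{2}$ ($U{\left(R,G \right)} = R^{2} + 5 = 5 + R^{2}$)
$M{\left(f,F \right)} = \frac{f}{6}$ ($M{\left(f,F \right)} = f \frac{1}{6} = \frac{f}{6}$)
$C = - \frac{28755}{2}$ ($C = -9 + \left(363 + 474\right) \left(\frac{5 + 6^{2}}{6} - 24\right) = -9 + 837 \left(\frac{5 + 36}{6} - 24\right) = -9 + 837 \left(\frac{1}{6} \cdot 41 - 24\right) = -9 + 837 \left(\frac{41}{6} - 24\right) = -9 + 837 \left(- \frac{103}{6}\right) = -9 - \frac{28737}{2} = - \frac{28755}{2} \approx -14378.0$)
$\left(C - 38\right) 170 = \left(- \frac{28755}{2} - 38\right) 170 = \left(- \frac{28831}{2}\right) 170 = -2450635$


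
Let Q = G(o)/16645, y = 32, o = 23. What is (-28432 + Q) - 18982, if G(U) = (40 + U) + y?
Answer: -157841187/3329 ≈ -47414.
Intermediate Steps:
G(U) = 72 + U (G(U) = (40 + U) + 32 = 72 + U)
Q = 19/3329 (Q = (72 + 23)/16645 = 95*(1/16645) = 19/3329 ≈ 0.0057074)
(-28432 + Q) - 18982 = (-28432 + 19/3329) - 18982 = -94650109/3329 - 18982 = -157841187/3329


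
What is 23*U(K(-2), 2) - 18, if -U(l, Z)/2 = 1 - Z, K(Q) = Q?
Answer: 28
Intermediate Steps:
U(l, Z) = -2 + 2*Z (U(l, Z) = -2*(1 - Z) = -2 + 2*Z)
23*U(K(-2), 2) - 18 = 23*(-2 + 2*2) - 18 = 23*(-2 + 4) - 18 = 23*2 - 18 = 46 - 18 = 28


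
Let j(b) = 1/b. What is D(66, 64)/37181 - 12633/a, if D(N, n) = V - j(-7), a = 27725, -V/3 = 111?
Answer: -3352552261/7215902575 ≈ -0.46461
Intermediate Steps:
V = -333 (V = -3*111 = -333)
D(N, n) = -2330/7 (D(N, n) = -333 - 1/(-7) = -333 - 1*(-⅐) = -333 + ⅐ = -2330/7)
D(66, 64)/37181 - 12633/a = -2330/7/37181 - 12633/27725 = -2330/7*1/37181 - 12633*1/27725 = -2330/260267 - 12633/27725 = -3352552261/7215902575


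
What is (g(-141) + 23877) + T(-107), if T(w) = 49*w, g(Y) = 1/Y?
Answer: 2627393/141 ≈ 18634.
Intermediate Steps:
(g(-141) + 23877) + T(-107) = (1/(-141) + 23877) + 49*(-107) = (-1/141 + 23877) - 5243 = 3366656/141 - 5243 = 2627393/141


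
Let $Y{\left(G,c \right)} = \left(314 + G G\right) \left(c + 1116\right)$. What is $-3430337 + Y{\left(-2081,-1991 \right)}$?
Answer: $-3792945962$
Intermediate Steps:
$Y{\left(G,c \right)} = \left(314 + G^{2}\right) \left(1116 + c\right)$
$-3430337 + Y{\left(-2081,-1991 \right)} = -3430337 + \left(350424 + 314 \left(-1991\right) + 1116 \left(-2081\right)^{2} - 1991 \left(-2081\right)^{2}\right) = -3430337 + \left(350424 - 625174 + 1116 \cdot 4330561 - 8622146951\right) = -3430337 + \left(350424 - 625174 + 4832906076 - 8622146951\right) = -3430337 - 3789515625 = -3792945962$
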